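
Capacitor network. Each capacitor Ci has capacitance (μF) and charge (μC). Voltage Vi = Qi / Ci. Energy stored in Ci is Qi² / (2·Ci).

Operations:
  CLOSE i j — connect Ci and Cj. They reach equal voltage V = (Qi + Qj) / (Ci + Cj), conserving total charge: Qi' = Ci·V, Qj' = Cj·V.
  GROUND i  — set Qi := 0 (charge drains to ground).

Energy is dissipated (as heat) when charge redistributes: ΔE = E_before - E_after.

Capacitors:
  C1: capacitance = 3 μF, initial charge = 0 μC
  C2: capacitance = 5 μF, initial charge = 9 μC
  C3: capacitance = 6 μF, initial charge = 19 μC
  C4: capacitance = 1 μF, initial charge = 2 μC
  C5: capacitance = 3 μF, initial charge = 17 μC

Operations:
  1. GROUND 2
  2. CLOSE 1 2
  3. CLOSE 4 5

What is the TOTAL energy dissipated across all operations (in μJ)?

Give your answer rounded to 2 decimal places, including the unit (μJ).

Answer: 13.14 μJ

Derivation:
Initial: C1(3μF, Q=0μC, V=0.00V), C2(5μF, Q=9μC, V=1.80V), C3(6μF, Q=19μC, V=3.17V), C4(1μF, Q=2μC, V=2.00V), C5(3μF, Q=17μC, V=5.67V)
Op 1: GROUND 2: Q2=0; energy lost=8.100
Op 2: CLOSE 1-2: Q_total=0.00, C_total=8.00, V=0.00; Q1=0.00, Q2=0.00; dissipated=0.000
Op 3: CLOSE 4-5: Q_total=19.00, C_total=4.00, V=4.75; Q4=4.75, Q5=14.25; dissipated=5.042
Total dissipated: 13.142 μJ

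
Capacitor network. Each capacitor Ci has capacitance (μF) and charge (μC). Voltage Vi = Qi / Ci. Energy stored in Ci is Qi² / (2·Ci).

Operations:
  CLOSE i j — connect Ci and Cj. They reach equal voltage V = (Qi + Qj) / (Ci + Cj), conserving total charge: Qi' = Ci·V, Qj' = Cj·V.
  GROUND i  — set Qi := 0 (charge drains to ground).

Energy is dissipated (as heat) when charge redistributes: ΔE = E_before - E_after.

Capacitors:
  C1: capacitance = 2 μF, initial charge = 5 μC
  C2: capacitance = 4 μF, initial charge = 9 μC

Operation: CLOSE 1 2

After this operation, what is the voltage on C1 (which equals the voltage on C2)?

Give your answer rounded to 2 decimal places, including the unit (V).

Initial: C1(2μF, Q=5μC, V=2.50V), C2(4μF, Q=9μC, V=2.25V)
Op 1: CLOSE 1-2: Q_total=14.00, C_total=6.00, V=2.33; Q1=4.67, Q2=9.33; dissipated=0.042

Answer: 2.33 V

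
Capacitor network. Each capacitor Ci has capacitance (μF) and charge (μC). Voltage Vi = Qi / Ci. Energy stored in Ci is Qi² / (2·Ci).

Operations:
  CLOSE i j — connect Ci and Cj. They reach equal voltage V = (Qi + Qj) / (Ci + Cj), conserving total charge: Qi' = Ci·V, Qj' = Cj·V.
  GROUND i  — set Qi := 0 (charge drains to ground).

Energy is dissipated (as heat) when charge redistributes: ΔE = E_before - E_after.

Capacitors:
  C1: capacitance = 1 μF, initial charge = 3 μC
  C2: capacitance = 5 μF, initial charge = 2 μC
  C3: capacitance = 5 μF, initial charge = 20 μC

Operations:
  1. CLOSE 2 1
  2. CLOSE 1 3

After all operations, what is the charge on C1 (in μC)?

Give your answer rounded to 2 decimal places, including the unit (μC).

Answer: 3.47 μC

Derivation:
Initial: C1(1μF, Q=3μC, V=3.00V), C2(5μF, Q=2μC, V=0.40V), C3(5μF, Q=20μC, V=4.00V)
Op 1: CLOSE 2-1: Q_total=5.00, C_total=6.00, V=0.83; Q2=4.17, Q1=0.83; dissipated=2.817
Op 2: CLOSE 1-3: Q_total=20.83, C_total=6.00, V=3.47; Q1=3.47, Q3=17.36; dissipated=4.178
Final charges: Q1=3.47, Q2=4.17, Q3=17.36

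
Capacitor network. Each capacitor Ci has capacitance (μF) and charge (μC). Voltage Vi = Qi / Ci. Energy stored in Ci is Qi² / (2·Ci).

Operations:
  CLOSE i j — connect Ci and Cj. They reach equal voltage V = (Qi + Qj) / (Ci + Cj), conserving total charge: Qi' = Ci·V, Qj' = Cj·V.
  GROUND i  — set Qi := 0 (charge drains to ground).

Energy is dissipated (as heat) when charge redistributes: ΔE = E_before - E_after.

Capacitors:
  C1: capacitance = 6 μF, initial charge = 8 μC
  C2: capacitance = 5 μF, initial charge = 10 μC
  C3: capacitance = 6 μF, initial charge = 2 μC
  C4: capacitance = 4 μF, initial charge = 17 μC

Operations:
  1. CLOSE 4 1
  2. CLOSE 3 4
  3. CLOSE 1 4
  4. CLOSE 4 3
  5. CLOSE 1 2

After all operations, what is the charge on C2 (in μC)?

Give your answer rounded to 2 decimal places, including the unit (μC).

Initial: C1(6μF, Q=8μC, V=1.33V), C2(5μF, Q=10μC, V=2.00V), C3(6μF, Q=2μC, V=0.33V), C4(4μF, Q=17μC, V=4.25V)
Op 1: CLOSE 4-1: Q_total=25.00, C_total=10.00, V=2.50; Q4=10.00, Q1=15.00; dissipated=10.208
Op 2: CLOSE 3-4: Q_total=12.00, C_total=10.00, V=1.20; Q3=7.20, Q4=4.80; dissipated=5.633
Op 3: CLOSE 1-4: Q_total=19.80, C_total=10.00, V=1.98; Q1=11.88, Q4=7.92; dissipated=2.028
Op 4: CLOSE 4-3: Q_total=15.12, C_total=10.00, V=1.51; Q4=6.05, Q3=9.07; dissipated=0.730
Op 5: CLOSE 1-2: Q_total=21.88, C_total=11.00, V=1.99; Q1=11.93, Q2=9.95; dissipated=0.001
Final charges: Q1=11.93, Q2=9.95, Q3=9.07, Q4=6.05

Answer: 9.95 μC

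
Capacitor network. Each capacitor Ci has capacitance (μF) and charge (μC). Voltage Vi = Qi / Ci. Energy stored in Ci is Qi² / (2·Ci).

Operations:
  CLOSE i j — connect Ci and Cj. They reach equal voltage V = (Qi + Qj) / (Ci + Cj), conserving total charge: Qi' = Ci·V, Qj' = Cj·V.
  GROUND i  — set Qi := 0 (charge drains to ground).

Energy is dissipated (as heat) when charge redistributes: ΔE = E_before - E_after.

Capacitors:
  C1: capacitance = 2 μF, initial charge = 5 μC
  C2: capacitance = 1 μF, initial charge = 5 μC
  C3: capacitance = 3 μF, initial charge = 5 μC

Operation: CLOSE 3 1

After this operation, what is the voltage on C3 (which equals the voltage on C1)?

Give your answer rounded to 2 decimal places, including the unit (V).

Initial: C1(2μF, Q=5μC, V=2.50V), C2(1μF, Q=5μC, V=5.00V), C3(3μF, Q=5μC, V=1.67V)
Op 1: CLOSE 3-1: Q_total=10.00, C_total=5.00, V=2.00; Q3=6.00, Q1=4.00; dissipated=0.417

Answer: 2.00 V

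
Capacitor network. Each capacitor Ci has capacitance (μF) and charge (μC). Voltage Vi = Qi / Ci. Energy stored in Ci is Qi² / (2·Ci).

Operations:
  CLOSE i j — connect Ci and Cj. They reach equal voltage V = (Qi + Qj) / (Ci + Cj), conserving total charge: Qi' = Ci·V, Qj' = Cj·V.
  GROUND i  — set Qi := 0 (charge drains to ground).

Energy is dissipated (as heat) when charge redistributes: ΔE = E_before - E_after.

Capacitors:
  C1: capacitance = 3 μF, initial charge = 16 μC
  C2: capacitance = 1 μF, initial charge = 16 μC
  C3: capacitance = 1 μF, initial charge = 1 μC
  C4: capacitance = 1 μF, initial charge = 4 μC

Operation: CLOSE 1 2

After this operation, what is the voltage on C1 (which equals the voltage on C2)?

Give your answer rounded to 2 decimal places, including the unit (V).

Initial: C1(3μF, Q=16μC, V=5.33V), C2(1μF, Q=16μC, V=16.00V), C3(1μF, Q=1μC, V=1.00V), C4(1μF, Q=4μC, V=4.00V)
Op 1: CLOSE 1-2: Q_total=32.00, C_total=4.00, V=8.00; Q1=24.00, Q2=8.00; dissipated=42.667

Answer: 8.00 V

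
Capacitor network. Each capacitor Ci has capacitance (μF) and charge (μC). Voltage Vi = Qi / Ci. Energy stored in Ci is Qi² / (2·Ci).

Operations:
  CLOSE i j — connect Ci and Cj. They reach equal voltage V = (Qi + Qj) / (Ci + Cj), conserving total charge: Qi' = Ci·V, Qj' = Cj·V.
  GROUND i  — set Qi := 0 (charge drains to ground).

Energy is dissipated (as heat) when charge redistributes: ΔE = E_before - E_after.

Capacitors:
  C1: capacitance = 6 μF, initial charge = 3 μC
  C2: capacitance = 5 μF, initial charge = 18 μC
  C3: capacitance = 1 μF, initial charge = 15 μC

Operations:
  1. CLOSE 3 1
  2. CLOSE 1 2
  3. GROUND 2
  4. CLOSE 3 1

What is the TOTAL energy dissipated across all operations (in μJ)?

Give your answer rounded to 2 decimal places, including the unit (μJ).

Answer: 114.73 μJ

Derivation:
Initial: C1(6μF, Q=3μC, V=0.50V), C2(5μF, Q=18μC, V=3.60V), C3(1μF, Q=15μC, V=15.00V)
Op 1: CLOSE 3-1: Q_total=18.00, C_total=7.00, V=2.57; Q3=2.57, Q1=15.43; dissipated=90.107
Op 2: CLOSE 1-2: Q_total=33.43, C_total=11.00, V=3.04; Q1=18.23, Q2=15.19; dissipated=1.443
Op 3: GROUND 2: Q2=0; energy lost=23.088
Op 4: CLOSE 3-1: Q_total=20.81, C_total=7.00, V=2.97; Q3=2.97, Q1=17.83; dissipated=0.094
Total dissipated: 114.732 μJ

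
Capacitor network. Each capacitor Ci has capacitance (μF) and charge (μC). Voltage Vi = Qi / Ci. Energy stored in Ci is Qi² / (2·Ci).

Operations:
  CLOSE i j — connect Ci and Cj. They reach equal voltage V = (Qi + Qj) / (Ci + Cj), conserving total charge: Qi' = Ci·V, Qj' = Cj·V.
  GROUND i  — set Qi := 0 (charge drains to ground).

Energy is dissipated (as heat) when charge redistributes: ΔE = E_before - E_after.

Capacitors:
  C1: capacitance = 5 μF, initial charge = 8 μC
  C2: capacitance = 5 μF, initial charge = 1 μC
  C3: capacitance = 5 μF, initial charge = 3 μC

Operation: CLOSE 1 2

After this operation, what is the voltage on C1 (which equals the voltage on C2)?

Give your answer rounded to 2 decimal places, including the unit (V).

Initial: C1(5μF, Q=8μC, V=1.60V), C2(5μF, Q=1μC, V=0.20V), C3(5μF, Q=3μC, V=0.60V)
Op 1: CLOSE 1-2: Q_total=9.00, C_total=10.00, V=0.90; Q1=4.50, Q2=4.50; dissipated=2.450

Answer: 0.90 V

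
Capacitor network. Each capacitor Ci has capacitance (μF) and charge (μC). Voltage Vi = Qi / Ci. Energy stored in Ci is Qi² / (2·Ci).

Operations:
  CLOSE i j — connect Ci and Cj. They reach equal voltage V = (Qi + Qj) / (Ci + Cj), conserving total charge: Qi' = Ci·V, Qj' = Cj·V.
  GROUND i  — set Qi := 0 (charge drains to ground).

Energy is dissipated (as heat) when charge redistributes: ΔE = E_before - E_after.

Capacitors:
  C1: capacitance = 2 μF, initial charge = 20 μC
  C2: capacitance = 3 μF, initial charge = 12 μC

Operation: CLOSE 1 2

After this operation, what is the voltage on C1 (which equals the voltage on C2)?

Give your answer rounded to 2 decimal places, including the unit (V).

Initial: C1(2μF, Q=20μC, V=10.00V), C2(3μF, Q=12μC, V=4.00V)
Op 1: CLOSE 1-2: Q_total=32.00, C_total=5.00, V=6.40; Q1=12.80, Q2=19.20; dissipated=21.600

Answer: 6.40 V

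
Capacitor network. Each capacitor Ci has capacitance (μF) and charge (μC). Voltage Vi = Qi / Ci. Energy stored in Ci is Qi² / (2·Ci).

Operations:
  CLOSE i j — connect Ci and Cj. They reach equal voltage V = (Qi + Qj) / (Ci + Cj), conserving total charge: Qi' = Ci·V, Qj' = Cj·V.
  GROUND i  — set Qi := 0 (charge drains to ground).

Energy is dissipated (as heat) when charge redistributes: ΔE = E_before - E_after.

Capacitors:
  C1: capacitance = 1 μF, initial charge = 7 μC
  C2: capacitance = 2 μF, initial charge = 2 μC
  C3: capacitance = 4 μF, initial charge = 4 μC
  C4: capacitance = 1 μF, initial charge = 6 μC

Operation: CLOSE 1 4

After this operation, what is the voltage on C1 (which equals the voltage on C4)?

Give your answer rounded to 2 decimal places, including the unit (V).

Initial: C1(1μF, Q=7μC, V=7.00V), C2(2μF, Q=2μC, V=1.00V), C3(4μF, Q=4μC, V=1.00V), C4(1μF, Q=6μC, V=6.00V)
Op 1: CLOSE 1-4: Q_total=13.00, C_total=2.00, V=6.50; Q1=6.50, Q4=6.50; dissipated=0.250

Answer: 6.50 V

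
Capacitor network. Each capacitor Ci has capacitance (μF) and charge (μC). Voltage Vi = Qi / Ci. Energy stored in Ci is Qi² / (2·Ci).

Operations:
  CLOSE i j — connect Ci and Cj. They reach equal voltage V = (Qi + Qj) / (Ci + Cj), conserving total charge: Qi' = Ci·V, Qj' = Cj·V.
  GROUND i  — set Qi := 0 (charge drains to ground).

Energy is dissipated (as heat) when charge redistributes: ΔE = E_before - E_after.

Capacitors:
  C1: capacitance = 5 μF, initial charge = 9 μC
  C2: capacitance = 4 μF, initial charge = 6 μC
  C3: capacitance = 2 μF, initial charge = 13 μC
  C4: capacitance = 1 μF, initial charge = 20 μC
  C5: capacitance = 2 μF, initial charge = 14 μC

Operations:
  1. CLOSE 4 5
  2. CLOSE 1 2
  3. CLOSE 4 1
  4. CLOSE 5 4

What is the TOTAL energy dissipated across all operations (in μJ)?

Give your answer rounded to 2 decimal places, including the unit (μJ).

Initial: C1(5μF, Q=9μC, V=1.80V), C2(4μF, Q=6μC, V=1.50V), C3(2μF, Q=13μC, V=6.50V), C4(1μF, Q=20μC, V=20.00V), C5(2μF, Q=14μC, V=7.00V)
Op 1: CLOSE 4-5: Q_total=34.00, C_total=3.00, V=11.33; Q4=11.33, Q5=22.67; dissipated=56.333
Op 2: CLOSE 1-2: Q_total=15.00, C_total=9.00, V=1.67; Q1=8.33, Q2=6.67; dissipated=0.100
Op 3: CLOSE 4-1: Q_total=19.67, C_total=6.00, V=3.28; Q4=3.28, Q1=16.39; dissipated=38.935
Op 4: CLOSE 5-4: Q_total=25.94, C_total=3.00, V=8.65; Q5=17.30, Q4=8.65; dissipated=21.631
Total dissipated: 116.999 μJ

Answer: 117.00 μJ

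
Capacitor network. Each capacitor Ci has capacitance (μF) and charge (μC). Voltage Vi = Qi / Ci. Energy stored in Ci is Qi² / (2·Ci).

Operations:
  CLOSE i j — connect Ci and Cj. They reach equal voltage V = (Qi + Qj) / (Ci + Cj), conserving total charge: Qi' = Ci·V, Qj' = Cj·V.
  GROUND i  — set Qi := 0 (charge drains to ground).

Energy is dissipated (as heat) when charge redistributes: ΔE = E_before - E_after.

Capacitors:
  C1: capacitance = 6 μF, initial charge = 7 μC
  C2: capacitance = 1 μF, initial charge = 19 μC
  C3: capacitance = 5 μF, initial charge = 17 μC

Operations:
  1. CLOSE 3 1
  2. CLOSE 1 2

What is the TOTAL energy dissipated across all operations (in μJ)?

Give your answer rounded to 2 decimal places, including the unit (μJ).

Answer: 128.02 μJ

Derivation:
Initial: C1(6μF, Q=7μC, V=1.17V), C2(1μF, Q=19μC, V=19.00V), C3(5μF, Q=17μC, V=3.40V)
Op 1: CLOSE 3-1: Q_total=24.00, C_total=11.00, V=2.18; Q3=10.91, Q1=13.09; dissipated=6.802
Op 2: CLOSE 1-2: Q_total=32.09, C_total=7.00, V=4.58; Q1=27.51, Q2=4.58; dissipated=121.222
Total dissipated: 128.023 μJ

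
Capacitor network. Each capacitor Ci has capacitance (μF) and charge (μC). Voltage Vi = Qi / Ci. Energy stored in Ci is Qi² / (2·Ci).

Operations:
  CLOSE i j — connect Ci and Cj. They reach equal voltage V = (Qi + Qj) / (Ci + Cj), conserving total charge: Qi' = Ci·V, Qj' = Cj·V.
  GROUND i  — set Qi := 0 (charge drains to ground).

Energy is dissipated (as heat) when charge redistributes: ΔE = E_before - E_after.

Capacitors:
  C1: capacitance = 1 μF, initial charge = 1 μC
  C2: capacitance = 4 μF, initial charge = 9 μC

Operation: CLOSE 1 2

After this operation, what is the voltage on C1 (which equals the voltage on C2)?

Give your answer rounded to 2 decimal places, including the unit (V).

Answer: 2.00 V

Derivation:
Initial: C1(1μF, Q=1μC, V=1.00V), C2(4μF, Q=9μC, V=2.25V)
Op 1: CLOSE 1-2: Q_total=10.00, C_total=5.00, V=2.00; Q1=2.00, Q2=8.00; dissipated=0.625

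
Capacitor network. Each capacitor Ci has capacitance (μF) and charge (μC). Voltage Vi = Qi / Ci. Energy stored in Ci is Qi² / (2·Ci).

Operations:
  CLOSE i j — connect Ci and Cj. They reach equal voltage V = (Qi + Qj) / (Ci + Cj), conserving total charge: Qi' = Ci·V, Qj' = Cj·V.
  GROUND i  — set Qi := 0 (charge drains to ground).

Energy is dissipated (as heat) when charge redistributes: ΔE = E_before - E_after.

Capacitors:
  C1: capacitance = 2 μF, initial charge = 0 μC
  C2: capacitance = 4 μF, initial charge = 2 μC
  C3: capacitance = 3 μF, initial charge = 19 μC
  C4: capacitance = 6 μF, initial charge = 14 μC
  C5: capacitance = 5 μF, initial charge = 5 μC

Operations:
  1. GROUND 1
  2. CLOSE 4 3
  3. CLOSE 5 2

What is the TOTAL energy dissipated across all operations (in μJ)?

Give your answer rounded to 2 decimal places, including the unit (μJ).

Initial: C1(2μF, Q=0μC, V=0.00V), C2(4μF, Q=2μC, V=0.50V), C3(3μF, Q=19μC, V=6.33V), C4(6μF, Q=14μC, V=2.33V), C5(5μF, Q=5μC, V=1.00V)
Op 1: GROUND 1: Q1=0; energy lost=0.000
Op 2: CLOSE 4-3: Q_total=33.00, C_total=9.00, V=3.67; Q4=22.00, Q3=11.00; dissipated=16.000
Op 3: CLOSE 5-2: Q_total=7.00, C_total=9.00, V=0.78; Q5=3.89, Q2=3.11; dissipated=0.278
Total dissipated: 16.278 μJ

Answer: 16.28 μJ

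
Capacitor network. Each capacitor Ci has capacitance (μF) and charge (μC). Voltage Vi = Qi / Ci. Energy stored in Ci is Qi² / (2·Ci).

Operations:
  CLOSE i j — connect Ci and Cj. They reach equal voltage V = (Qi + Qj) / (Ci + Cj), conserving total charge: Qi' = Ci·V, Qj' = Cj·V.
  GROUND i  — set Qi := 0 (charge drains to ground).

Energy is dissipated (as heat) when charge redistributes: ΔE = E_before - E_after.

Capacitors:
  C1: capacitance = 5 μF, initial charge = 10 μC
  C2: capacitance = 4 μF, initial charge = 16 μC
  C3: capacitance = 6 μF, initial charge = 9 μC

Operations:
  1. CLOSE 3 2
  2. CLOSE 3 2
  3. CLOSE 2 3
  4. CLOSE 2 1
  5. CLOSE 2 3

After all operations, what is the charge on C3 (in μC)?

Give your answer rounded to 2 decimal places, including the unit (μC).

Answer: 14.33 μC

Derivation:
Initial: C1(5μF, Q=10μC, V=2.00V), C2(4μF, Q=16μC, V=4.00V), C3(6μF, Q=9μC, V=1.50V)
Op 1: CLOSE 3-2: Q_total=25.00, C_total=10.00, V=2.50; Q3=15.00, Q2=10.00; dissipated=7.500
Op 2: CLOSE 3-2: Q_total=25.00, C_total=10.00, V=2.50; Q3=15.00, Q2=10.00; dissipated=0.000
Op 3: CLOSE 2-3: Q_total=25.00, C_total=10.00, V=2.50; Q2=10.00, Q3=15.00; dissipated=0.000
Op 4: CLOSE 2-1: Q_total=20.00, C_total=9.00, V=2.22; Q2=8.89, Q1=11.11; dissipated=0.278
Op 5: CLOSE 2-3: Q_total=23.89, C_total=10.00, V=2.39; Q2=9.56, Q3=14.33; dissipated=0.093
Final charges: Q1=11.11, Q2=9.56, Q3=14.33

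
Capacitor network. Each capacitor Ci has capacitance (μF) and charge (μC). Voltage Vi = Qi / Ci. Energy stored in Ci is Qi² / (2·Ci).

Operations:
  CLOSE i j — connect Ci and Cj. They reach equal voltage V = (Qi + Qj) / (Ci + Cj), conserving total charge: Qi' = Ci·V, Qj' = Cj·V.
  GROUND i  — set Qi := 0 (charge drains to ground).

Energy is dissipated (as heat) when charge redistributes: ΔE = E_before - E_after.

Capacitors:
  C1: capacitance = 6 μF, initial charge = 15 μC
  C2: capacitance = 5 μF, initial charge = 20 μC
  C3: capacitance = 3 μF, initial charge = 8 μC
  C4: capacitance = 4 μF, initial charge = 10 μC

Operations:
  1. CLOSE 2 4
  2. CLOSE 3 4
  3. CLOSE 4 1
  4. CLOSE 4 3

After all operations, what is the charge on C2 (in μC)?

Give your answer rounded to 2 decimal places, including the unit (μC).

Initial: C1(6μF, Q=15μC, V=2.50V), C2(5μF, Q=20μC, V=4.00V), C3(3μF, Q=8μC, V=2.67V), C4(4μF, Q=10μC, V=2.50V)
Op 1: CLOSE 2-4: Q_total=30.00, C_total=9.00, V=3.33; Q2=16.67, Q4=13.33; dissipated=2.500
Op 2: CLOSE 3-4: Q_total=21.33, C_total=7.00, V=3.05; Q3=9.14, Q4=12.19; dissipated=0.381
Op 3: CLOSE 4-1: Q_total=27.19, C_total=10.00, V=2.72; Q4=10.88, Q1=16.31; dissipated=0.360
Op 4: CLOSE 4-3: Q_total=20.02, C_total=7.00, V=2.86; Q4=11.44, Q3=8.58; dissipated=0.093
Final charges: Q1=16.31, Q2=16.67, Q3=8.58, Q4=11.44

Answer: 16.67 μC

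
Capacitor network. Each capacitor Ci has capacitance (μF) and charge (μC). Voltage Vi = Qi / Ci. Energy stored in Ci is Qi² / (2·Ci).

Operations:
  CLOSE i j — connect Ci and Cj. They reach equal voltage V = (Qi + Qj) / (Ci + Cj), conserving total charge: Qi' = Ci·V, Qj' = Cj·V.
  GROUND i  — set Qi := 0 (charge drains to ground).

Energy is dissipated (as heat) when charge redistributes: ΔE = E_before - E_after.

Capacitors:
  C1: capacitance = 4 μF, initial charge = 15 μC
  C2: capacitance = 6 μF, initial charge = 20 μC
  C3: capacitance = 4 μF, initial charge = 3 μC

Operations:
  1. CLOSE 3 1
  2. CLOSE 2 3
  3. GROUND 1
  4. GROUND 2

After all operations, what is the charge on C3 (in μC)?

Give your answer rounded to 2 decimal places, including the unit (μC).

Initial: C1(4μF, Q=15μC, V=3.75V), C2(6μF, Q=20μC, V=3.33V), C3(4μF, Q=3μC, V=0.75V)
Op 1: CLOSE 3-1: Q_total=18.00, C_total=8.00, V=2.25; Q3=9.00, Q1=9.00; dissipated=9.000
Op 2: CLOSE 2-3: Q_total=29.00, C_total=10.00, V=2.90; Q2=17.40, Q3=11.60; dissipated=1.408
Op 3: GROUND 1: Q1=0; energy lost=10.125
Op 4: GROUND 2: Q2=0; energy lost=25.230
Final charges: Q1=0.00, Q2=0.00, Q3=11.60

Answer: 11.60 μC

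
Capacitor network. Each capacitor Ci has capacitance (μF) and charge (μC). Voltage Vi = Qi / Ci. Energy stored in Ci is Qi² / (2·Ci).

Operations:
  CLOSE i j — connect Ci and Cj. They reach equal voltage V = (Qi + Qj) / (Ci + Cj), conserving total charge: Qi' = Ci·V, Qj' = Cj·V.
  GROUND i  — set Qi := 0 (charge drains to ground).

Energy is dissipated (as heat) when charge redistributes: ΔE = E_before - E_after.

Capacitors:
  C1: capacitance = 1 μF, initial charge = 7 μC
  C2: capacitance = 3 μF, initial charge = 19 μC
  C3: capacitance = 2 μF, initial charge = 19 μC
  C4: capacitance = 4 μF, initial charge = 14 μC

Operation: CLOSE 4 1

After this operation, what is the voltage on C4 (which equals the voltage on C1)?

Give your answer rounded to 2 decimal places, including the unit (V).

Answer: 4.20 V

Derivation:
Initial: C1(1μF, Q=7μC, V=7.00V), C2(3μF, Q=19μC, V=6.33V), C3(2μF, Q=19μC, V=9.50V), C4(4μF, Q=14μC, V=3.50V)
Op 1: CLOSE 4-1: Q_total=21.00, C_total=5.00, V=4.20; Q4=16.80, Q1=4.20; dissipated=4.900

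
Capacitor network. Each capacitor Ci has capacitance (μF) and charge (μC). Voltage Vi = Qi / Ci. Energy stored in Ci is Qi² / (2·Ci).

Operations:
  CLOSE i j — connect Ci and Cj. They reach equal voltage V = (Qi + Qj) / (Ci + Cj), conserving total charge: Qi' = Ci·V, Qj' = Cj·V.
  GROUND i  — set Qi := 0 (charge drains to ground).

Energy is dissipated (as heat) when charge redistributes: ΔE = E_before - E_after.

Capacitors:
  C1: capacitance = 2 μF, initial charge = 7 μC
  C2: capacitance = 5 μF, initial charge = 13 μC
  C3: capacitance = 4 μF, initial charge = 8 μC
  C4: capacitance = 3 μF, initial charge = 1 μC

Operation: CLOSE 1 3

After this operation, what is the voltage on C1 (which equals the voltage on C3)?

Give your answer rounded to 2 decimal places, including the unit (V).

Answer: 2.50 V

Derivation:
Initial: C1(2μF, Q=7μC, V=3.50V), C2(5μF, Q=13μC, V=2.60V), C3(4μF, Q=8μC, V=2.00V), C4(3μF, Q=1μC, V=0.33V)
Op 1: CLOSE 1-3: Q_total=15.00, C_total=6.00, V=2.50; Q1=5.00, Q3=10.00; dissipated=1.500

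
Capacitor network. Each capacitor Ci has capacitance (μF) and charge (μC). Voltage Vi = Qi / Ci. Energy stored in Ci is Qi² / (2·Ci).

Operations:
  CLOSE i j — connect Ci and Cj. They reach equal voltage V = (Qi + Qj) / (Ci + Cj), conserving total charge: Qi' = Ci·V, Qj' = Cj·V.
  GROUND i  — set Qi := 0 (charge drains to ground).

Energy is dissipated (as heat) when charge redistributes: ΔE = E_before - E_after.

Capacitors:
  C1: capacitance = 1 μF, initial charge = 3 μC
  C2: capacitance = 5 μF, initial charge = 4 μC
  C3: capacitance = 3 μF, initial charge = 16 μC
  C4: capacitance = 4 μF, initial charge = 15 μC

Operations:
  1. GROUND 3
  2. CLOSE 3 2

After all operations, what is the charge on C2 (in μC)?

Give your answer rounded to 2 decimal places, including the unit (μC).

Initial: C1(1μF, Q=3μC, V=3.00V), C2(5μF, Q=4μC, V=0.80V), C3(3μF, Q=16μC, V=5.33V), C4(4μF, Q=15μC, V=3.75V)
Op 1: GROUND 3: Q3=0; energy lost=42.667
Op 2: CLOSE 3-2: Q_total=4.00, C_total=8.00, V=0.50; Q3=1.50, Q2=2.50; dissipated=0.600
Final charges: Q1=3.00, Q2=2.50, Q3=1.50, Q4=15.00

Answer: 2.50 μC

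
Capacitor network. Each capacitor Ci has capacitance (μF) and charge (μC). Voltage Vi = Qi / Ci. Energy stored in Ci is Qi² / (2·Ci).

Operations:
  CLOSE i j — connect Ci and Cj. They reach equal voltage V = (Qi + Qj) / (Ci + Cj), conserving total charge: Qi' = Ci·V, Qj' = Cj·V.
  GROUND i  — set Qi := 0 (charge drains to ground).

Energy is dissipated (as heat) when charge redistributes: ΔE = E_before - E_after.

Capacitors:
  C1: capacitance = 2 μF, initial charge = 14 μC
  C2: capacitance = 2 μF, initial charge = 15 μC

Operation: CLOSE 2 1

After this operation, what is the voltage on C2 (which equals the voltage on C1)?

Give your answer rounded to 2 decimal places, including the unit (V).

Answer: 7.25 V

Derivation:
Initial: C1(2μF, Q=14μC, V=7.00V), C2(2μF, Q=15μC, V=7.50V)
Op 1: CLOSE 2-1: Q_total=29.00, C_total=4.00, V=7.25; Q2=14.50, Q1=14.50; dissipated=0.125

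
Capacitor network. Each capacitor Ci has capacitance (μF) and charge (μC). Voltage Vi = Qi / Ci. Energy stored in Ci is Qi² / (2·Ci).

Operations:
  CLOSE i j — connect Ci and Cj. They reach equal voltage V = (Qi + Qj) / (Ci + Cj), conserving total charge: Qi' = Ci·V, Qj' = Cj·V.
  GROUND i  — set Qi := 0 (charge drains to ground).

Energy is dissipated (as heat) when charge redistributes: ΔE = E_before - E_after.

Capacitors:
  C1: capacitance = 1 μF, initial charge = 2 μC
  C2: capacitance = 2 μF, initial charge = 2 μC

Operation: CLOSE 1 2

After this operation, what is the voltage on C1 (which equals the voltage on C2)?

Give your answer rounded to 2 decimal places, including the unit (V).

Initial: C1(1μF, Q=2μC, V=2.00V), C2(2μF, Q=2μC, V=1.00V)
Op 1: CLOSE 1-2: Q_total=4.00, C_total=3.00, V=1.33; Q1=1.33, Q2=2.67; dissipated=0.333

Answer: 1.33 V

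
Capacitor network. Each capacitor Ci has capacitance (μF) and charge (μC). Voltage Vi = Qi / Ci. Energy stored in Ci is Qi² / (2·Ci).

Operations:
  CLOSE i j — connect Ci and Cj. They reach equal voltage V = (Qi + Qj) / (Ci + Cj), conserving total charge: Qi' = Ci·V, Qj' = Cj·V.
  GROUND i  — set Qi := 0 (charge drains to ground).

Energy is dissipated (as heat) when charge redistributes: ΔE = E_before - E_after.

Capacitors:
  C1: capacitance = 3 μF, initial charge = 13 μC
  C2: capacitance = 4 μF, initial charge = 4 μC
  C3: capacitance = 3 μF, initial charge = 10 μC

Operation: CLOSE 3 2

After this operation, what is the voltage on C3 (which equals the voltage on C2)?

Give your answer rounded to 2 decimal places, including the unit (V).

Initial: C1(3μF, Q=13μC, V=4.33V), C2(4μF, Q=4μC, V=1.00V), C3(3μF, Q=10μC, V=3.33V)
Op 1: CLOSE 3-2: Q_total=14.00, C_total=7.00, V=2.00; Q3=6.00, Q2=8.00; dissipated=4.667

Answer: 2.00 V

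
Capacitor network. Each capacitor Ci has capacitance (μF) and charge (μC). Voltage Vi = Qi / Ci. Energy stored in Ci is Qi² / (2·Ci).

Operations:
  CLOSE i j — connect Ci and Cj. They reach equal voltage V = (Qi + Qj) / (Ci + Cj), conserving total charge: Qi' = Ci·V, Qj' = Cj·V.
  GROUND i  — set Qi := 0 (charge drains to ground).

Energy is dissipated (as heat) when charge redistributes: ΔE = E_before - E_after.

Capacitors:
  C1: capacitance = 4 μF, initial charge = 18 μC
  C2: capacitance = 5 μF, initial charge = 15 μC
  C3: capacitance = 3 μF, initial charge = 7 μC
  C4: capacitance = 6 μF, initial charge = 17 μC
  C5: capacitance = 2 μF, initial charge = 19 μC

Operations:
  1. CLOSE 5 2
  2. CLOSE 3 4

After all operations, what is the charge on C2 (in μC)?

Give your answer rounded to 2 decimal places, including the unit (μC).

Initial: C1(4μF, Q=18μC, V=4.50V), C2(5μF, Q=15μC, V=3.00V), C3(3μF, Q=7μC, V=2.33V), C4(6μF, Q=17μC, V=2.83V), C5(2μF, Q=19μC, V=9.50V)
Op 1: CLOSE 5-2: Q_total=34.00, C_total=7.00, V=4.86; Q5=9.71, Q2=24.29; dissipated=30.179
Op 2: CLOSE 3-4: Q_total=24.00, C_total=9.00, V=2.67; Q3=8.00, Q4=16.00; dissipated=0.250
Final charges: Q1=18.00, Q2=24.29, Q3=8.00, Q4=16.00, Q5=9.71

Answer: 24.29 μC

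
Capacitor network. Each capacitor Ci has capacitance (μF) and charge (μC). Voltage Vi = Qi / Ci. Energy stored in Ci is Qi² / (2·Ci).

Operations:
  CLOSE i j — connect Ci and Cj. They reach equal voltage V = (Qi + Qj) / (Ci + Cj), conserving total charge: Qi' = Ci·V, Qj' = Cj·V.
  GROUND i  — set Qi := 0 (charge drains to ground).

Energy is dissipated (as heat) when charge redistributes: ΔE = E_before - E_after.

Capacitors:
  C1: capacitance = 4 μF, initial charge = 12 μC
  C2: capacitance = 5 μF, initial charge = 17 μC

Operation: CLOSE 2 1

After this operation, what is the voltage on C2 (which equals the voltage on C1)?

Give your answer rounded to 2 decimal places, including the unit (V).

Answer: 3.22 V

Derivation:
Initial: C1(4μF, Q=12μC, V=3.00V), C2(5μF, Q=17μC, V=3.40V)
Op 1: CLOSE 2-1: Q_total=29.00, C_total=9.00, V=3.22; Q2=16.11, Q1=12.89; dissipated=0.178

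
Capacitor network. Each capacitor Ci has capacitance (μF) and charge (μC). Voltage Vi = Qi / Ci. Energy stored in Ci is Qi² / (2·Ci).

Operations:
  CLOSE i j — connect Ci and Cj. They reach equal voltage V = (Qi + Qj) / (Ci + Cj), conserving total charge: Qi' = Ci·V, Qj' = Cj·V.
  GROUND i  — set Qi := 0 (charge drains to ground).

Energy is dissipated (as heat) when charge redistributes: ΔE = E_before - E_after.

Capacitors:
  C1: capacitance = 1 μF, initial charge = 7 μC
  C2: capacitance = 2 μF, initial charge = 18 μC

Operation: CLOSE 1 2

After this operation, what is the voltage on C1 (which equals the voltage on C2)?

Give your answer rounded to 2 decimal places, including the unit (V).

Initial: C1(1μF, Q=7μC, V=7.00V), C2(2μF, Q=18μC, V=9.00V)
Op 1: CLOSE 1-2: Q_total=25.00, C_total=3.00, V=8.33; Q1=8.33, Q2=16.67; dissipated=1.333

Answer: 8.33 V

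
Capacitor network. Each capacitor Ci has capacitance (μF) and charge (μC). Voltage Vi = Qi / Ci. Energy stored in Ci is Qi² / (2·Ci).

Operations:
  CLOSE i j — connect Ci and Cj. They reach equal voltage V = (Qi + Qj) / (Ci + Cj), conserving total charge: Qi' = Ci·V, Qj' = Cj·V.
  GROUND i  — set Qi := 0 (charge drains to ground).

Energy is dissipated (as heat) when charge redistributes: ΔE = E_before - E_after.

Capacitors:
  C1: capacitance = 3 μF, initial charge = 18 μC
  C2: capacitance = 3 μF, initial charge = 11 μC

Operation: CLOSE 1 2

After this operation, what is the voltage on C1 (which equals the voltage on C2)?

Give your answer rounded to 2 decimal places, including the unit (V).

Initial: C1(3μF, Q=18μC, V=6.00V), C2(3μF, Q=11μC, V=3.67V)
Op 1: CLOSE 1-2: Q_total=29.00, C_total=6.00, V=4.83; Q1=14.50, Q2=14.50; dissipated=4.083

Answer: 4.83 V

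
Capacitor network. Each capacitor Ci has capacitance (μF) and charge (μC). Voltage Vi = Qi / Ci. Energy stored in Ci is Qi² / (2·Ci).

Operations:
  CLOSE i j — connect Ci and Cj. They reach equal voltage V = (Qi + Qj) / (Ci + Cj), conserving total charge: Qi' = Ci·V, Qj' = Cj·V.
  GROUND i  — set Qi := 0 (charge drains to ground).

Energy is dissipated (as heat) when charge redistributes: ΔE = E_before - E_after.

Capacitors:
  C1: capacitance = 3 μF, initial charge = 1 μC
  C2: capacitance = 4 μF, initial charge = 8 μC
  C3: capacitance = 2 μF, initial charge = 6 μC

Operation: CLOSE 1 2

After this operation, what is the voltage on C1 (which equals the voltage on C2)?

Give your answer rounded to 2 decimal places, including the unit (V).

Initial: C1(3μF, Q=1μC, V=0.33V), C2(4μF, Q=8μC, V=2.00V), C3(2μF, Q=6μC, V=3.00V)
Op 1: CLOSE 1-2: Q_total=9.00, C_total=7.00, V=1.29; Q1=3.86, Q2=5.14; dissipated=2.381

Answer: 1.29 V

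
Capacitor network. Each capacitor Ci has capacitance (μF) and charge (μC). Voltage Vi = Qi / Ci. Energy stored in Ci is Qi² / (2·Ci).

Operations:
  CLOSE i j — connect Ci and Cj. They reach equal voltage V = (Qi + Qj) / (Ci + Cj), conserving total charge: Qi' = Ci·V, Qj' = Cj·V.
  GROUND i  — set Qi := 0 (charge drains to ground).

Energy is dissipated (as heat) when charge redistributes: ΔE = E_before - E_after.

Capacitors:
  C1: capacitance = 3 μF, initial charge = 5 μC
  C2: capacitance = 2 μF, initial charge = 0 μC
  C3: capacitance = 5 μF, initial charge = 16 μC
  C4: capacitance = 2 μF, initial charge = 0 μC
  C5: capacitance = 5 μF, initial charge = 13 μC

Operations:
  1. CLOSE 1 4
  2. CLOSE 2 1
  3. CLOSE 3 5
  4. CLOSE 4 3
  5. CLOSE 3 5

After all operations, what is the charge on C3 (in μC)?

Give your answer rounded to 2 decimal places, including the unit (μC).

Initial: C1(3μF, Q=5μC, V=1.67V), C2(2μF, Q=0μC, V=0.00V), C3(5μF, Q=16μC, V=3.20V), C4(2μF, Q=0μC, V=0.00V), C5(5μF, Q=13μC, V=2.60V)
Op 1: CLOSE 1-4: Q_total=5.00, C_total=5.00, V=1.00; Q1=3.00, Q4=2.00; dissipated=1.667
Op 2: CLOSE 2-1: Q_total=3.00, C_total=5.00, V=0.60; Q2=1.20, Q1=1.80; dissipated=0.600
Op 3: CLOSE 3-5: Q_total=29.00, C_total=10.00, V=2.90; Q3=14.50, Q5=14.50; dissipated=0.450
Op 4: CLOSE 4-3: Q_total=16.50, C_total=7.00, V=2.36; Q4=4.71, Q3=11.79; dissipated=2.579
Op 5: CLOSE 3-5: Q_total=26.29, C_total=10.00, V=2.63; Q3=13.14, Q5=13.14; dissipated=0.368
Final charges: Q1=1.80, Q2=1.20, Q3=13.14, Q4=4.71, Q5=13.14

Answer: 13.14 μC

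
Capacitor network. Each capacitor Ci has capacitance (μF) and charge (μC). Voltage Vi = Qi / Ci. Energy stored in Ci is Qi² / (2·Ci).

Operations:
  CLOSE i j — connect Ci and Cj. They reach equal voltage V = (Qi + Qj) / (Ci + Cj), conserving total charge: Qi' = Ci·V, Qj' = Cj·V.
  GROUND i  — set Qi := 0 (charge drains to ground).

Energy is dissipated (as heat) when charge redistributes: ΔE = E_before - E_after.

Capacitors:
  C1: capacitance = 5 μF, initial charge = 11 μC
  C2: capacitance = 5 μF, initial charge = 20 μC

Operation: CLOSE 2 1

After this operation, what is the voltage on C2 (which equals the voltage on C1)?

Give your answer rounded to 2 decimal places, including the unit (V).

Initial: C1(5μF, Q=11μC, V=2.20V), C2(5μF, Q=20μC, V=4.00V)
Op 1: CLOSE 2-1: Q_total=31.00, C_total=10.00, V=3.10; Q2=15.50, Q1=15.50; dissipated=4.050

Answer: 3.10 V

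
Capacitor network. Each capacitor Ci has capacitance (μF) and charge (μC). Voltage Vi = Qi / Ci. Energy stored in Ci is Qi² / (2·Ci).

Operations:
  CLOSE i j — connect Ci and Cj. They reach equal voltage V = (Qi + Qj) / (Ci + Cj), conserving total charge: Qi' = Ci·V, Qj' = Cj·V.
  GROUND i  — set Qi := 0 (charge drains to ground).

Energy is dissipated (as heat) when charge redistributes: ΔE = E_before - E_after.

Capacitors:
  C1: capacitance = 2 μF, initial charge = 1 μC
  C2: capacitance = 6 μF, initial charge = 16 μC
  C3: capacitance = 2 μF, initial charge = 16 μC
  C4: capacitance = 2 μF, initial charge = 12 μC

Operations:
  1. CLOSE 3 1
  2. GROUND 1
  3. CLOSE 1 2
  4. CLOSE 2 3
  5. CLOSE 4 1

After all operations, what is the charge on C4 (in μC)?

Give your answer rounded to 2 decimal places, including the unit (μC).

Initial: C1(2μF, Q=1μC, V=0.50V), C2(6μF, Q=16μC, V=2.67V), C3(2μF, Q=16μC, V=8.00V), C4(2μF, Q=12μC, V=6.00V)
Op 1: CLOSE 3-1: Q_total=17.00, C_total=4.00, V=4.25; Q3=8.50, Q1=8.50; dissipated=28.125
Op 2: GROUND 1: Q1=0; energy lost=18.062
Op 3: CLOSE 1-2: Q_total=16.00, C_total=8.00, V=2.00; Q1=4.00, Q2=12.00; dissipated=5.333
Op 4: CLOSE 2-3: Q_total=20.50, C_total=8.00, V=2.56; Q2=15.38, Q3=5.12; dissipated=3.797
Op 5: CLOSE 4-1: Q_total=16.00, C_total=4.00, V=4.00; Q4=8.00, Q1=8.00; dissipated=8.000
Final charges: Q1=8.00, Q2=15.38, Q3=5.12, Q4=8.00

Answer: 8.00 μC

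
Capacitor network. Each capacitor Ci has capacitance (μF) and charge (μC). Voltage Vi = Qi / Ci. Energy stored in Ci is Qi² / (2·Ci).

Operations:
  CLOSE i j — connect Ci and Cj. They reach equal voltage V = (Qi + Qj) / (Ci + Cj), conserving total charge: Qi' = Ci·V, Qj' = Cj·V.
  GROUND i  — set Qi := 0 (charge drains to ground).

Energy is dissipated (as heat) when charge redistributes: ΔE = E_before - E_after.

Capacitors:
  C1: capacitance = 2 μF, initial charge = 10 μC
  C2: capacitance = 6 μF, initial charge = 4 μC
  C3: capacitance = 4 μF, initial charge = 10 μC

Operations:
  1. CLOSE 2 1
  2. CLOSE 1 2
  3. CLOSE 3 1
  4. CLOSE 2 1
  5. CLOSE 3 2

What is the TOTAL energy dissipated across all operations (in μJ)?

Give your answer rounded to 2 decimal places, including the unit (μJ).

Answer: 14.81 μJ

Derivation:
Initial: C1(2μF, Q=10μC, V=5.00V), C2(6μF, Q=4μC, V=0.67V), C3(4μF, Q=10μC, V=2.50V)
Op 1: CLOSE 2-1: Q_total=14.00, C_total=8.00, V=1.75; Q2=10.50, Q1=3.50; dissipated=14.083
Op 2: CLOSE 1-2: Q_total=14.00, C_total=8.00, V=1.75; Q1=3.50, Q2=10.50; dissipated=0.000
Op 3: CLOSE 3-1: Q_total=13.50, C_total=6.00, V=2.25; Q3=9.00, Q1=4.50; dissipated=0.375
Op 4: CLOSE 2-1: Q_total=15.00, C_total=8.00, V=1.88; Q2=11.25, Q1=3.75; dissipated=0.188
Op 5: CLOSE 3-2: Q_total=20.25, C_total=10.00, V=2.02; Q3=8.10, Q2=12.15; dissipated=0.169
Total dissipated: 14.815 μJ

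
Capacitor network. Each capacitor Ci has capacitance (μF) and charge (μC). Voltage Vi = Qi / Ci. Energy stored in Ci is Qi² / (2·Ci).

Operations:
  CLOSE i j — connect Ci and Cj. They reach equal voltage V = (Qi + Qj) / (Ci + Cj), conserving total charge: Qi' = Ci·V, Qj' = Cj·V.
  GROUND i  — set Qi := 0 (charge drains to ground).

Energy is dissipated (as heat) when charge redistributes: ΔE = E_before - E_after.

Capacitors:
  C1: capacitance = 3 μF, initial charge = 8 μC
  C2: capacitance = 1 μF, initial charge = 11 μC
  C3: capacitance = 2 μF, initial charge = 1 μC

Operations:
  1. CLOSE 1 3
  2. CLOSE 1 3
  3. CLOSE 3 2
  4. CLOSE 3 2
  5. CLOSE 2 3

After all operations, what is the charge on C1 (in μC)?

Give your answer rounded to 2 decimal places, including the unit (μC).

Initial: C1(3μF, Q=8μC, V=2.67V), C2(1μF, Q=11μC, V=11.00V), C3(2μF, Q=1μC, V=0.50V)
Op 1: CLOSE 1-3: Q_total=9.00, C_total=5.00, V=1.80; Q1=5.40, Q3=3.60; dissipated=2.817
Op 2: CLOSE 1-3: Q_total=9.00, C_total=5.00, V=1.80; Q1=5.40, Q3=3.60; dissipated=0.000
Op 3: CLOSE 3-2: Q_total=14.60, C_total=3.00, V=4.87; Q3=9.73, Q2=4.87; dissipated=28.213
Op 4: CLOSE 3-2: Q_total=14.60, C_total=3.00, V=4.87; Q3=9.73, Q2=4.87; dissipated=0.000
Op 5: CLOSE 2-3: Q_total=14.60, C_total=3.00, V=4.87; Q2=4.87, Q3=9.73; dissipated=0.000
Final charges: Q1=5.40, Q2=4.87, Q3=9.73

Answer: 5.40 μC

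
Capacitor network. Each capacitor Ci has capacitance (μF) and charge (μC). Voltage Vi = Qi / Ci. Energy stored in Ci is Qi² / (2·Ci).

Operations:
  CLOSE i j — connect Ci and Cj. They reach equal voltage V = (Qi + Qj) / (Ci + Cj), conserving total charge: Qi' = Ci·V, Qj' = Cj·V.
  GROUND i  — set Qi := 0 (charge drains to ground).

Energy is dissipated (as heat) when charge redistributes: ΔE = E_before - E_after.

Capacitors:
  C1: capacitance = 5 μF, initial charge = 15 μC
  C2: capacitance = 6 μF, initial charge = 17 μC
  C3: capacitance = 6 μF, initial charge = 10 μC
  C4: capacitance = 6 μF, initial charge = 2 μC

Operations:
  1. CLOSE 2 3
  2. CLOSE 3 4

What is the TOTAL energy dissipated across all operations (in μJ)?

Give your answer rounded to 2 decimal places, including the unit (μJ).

Answer: 7.55 μJ

Derivation:
Initial: C1(5μF, Q=15μC, V=3.00V), C2(6μF, Q=17μC, V=2.83V), C3(6μF, Q=10μC, V=1.67V), C4(6μF, Q=2μC, V=0.33V)
Op 1: CLOSE 2-3: Q_total=27.00, C_total=12.00, V=2.25; Q2=13.50, Q3=13.50; dissipated=2.042
Op 2: CLOSE 3-4: Q_total=15.50, C_total=12.00, V=1.29; Q3=7.75, Q4=7.75; dissipated=5.510
Total dissipated: 7.552 μJ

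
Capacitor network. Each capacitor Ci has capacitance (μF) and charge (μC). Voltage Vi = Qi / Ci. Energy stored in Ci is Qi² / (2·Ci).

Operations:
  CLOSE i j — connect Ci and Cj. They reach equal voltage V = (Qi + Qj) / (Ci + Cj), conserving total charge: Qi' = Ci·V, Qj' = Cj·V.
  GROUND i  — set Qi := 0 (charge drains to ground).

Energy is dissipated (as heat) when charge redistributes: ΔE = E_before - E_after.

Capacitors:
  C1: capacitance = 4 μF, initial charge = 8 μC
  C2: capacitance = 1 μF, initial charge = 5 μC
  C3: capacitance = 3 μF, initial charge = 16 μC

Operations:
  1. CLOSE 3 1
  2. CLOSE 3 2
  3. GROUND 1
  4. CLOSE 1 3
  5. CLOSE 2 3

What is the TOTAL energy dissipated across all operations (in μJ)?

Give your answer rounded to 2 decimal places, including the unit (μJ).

Initial: C1(4μF, Q=8μC, V=2.00V), C2(1μF, Q=5μC, V=5.00V), C3(3μF, Q=16μC, V=5.33V)
Op 1: CLOSE 3-1: Q_total=24.00, C_total=7.00, V=3.43; Q3=10.29, Q1=13.71; dissipated=9.524
Op 2: CLOSE 3-2: Q_total=15.29, C_total=4.00, V=3.82; Q3=11.46, Q2=3.82; dissipated=0.926
Op 3: GROUND 1: Q1=0; energy lost=23.510
Op 4: CLOSE 1-3: Q_total=11.46, C_total=7.00, V=1.64; Q1=6.55, Q3=4.91; dissipated=12.517
Op 5: CLOSE 2-3: Q_total=8.73, C_total=4.00, V=2.18; Q2=2.18, Q3=6.55; dissipated=1.788
Total dissipated: 48.265 μJ

Answer: 48.27 μJ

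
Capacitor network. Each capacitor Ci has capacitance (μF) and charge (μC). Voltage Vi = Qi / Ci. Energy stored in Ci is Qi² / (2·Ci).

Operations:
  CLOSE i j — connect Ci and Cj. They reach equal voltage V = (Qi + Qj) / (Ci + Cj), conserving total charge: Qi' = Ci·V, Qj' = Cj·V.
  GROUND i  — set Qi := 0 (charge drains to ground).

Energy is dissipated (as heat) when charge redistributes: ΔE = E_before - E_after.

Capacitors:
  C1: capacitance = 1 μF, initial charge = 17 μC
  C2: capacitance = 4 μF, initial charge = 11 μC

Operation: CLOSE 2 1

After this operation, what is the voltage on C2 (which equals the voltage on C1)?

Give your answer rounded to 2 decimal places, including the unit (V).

Answer: 5.60 V

Derivation:
Initial: C1(1μF, Q=17μC, V=17.00V), C2(4μF, Q=11μC, V=2.75V)
Op 1: CLOSE 2-1: Q_total=28.00, C_total=5.00, V=5.60; Q2=22.40, Q1=5.60; dissipated=81.225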